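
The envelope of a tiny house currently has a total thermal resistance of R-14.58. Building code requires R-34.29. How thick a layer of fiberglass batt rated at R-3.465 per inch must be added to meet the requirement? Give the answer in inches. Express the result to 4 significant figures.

ΔR = 34.29 − 14.58 = 19.71 ft²·°F·h/BTU
L = ΔR / (R/in) = 19.71/3.465 = 5.6883 in

5.688 in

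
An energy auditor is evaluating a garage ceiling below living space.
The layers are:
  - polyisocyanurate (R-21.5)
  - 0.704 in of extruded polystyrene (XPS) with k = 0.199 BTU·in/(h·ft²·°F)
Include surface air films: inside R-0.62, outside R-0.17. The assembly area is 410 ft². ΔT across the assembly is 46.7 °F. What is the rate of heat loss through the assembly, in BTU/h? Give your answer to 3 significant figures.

0.704/0.199 = 3.538
R_total = 0.62 + 21.5 + 3.538 + 0.17 = 25.83 ft²·°F·h/BTU
Q = A·ΔT/R = 410 × 46.7 / 25.83 = 741.3 BTU/h

741 BTU/h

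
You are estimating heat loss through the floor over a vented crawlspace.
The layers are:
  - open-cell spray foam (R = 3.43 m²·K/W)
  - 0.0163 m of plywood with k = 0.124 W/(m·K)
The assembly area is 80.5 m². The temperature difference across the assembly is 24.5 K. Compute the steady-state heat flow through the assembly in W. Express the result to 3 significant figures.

0.0163/0.124 = 0.1315
R_total = 3.43 + 0.1315 = 3.561 m²·K/W
Q = A·ΔT/R = 80.5 × 24.5 / 3.561 = 553.8 W

554 W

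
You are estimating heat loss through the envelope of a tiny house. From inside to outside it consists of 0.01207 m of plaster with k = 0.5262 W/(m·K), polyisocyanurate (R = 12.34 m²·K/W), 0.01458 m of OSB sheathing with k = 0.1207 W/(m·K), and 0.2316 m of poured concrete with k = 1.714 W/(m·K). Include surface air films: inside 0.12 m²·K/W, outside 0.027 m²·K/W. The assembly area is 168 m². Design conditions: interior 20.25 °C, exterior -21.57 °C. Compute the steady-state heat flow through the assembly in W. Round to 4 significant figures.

550.4 W

0.01207/0.5262 = 0.022938
0.01458/0.1207 = 0.1208
0.2316/1.714 = 0.13512
R_total = 0.12 + 0.022938 + 12.34 + 0.1208 + 0.13512 + 0.027 = 12.766 m²·K/W
Q = A·ΔT/R = 168 × (20.25 − (-21.57)) / 12.766 = 550.36 W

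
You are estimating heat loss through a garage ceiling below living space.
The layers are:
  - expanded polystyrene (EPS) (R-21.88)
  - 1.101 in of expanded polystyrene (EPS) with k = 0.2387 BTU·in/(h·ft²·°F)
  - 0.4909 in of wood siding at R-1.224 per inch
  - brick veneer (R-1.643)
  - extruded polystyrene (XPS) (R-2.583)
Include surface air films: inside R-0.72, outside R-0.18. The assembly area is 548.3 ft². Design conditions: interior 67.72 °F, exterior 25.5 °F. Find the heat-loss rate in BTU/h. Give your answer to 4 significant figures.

1.101/0.2387 = 4.6125
0.4909 × 1.224 = 0.60086
R_total = 0.72 + 21.88 + 4.6125 + 0.60086 + 1.643 + 2.583 + 0.18 = 32.219 ft²·°F·h/BTU
Q = A·ΔT/R = 548.3 × (67.72 − 25.5) / 32.219 = 718.49 BTU/h

718.5 BTU/h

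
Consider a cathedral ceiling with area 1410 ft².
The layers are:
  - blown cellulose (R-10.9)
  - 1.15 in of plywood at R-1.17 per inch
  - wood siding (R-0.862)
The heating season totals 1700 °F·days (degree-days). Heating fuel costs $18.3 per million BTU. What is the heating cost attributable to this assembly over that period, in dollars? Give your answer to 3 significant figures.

1.15 × 1.17 = 1.345
R_total = 10.9 + 1.345 + 0.862 = 13.11 ft²·°F·h/BTU
E = A × HDD × 24 / R = 1410 × 1700 × 24 / 13.11 = 4389000 BTU
Cost = 4389000/10⁶ × 18.3 = $80.32

80.3 dollars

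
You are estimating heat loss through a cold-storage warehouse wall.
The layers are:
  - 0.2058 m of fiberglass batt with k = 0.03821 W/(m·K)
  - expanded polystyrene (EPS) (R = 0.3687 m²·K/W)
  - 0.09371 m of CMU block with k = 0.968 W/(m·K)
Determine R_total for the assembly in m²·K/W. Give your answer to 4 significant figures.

0.2058/0.03821 = 5.386
0.09371/0.968 = 0.096808
R_total = 5.386 + 0.3687 + 0.096808 = 5.8515 m²·K/W

5.852 m²·K/W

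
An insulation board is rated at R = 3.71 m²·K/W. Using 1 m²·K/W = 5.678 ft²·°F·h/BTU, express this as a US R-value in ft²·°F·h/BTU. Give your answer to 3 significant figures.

21.1 ft²·°F·h/BTU

R_US = 3.71 × 5.678 = 21.07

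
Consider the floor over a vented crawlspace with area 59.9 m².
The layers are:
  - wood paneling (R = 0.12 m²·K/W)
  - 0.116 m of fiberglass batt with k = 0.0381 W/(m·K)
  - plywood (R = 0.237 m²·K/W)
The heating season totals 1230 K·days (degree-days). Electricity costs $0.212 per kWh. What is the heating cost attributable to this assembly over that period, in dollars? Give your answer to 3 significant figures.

0.116/0.0381 = 3.045
R_total = 0.12 + 3.045 + 0.237 = 3.402 m²·K/W
E = A × HDD × 24 / R / 1000 = 59.9 × 1230 × 24 / 3.402 / 1000 = 519.8 kWh
Cost = 519.8 × 0.212 = $110.2

110 dollars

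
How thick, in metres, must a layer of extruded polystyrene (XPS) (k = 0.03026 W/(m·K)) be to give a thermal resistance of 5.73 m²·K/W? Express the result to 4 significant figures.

L = R·k = 5.73 × 0.03026 = 0.17339 m

0.1734 m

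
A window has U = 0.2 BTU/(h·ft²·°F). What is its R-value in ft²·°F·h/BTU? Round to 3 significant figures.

5.00 ft²·°F·h/BTU

R = 1/U = 1/0.2 = 5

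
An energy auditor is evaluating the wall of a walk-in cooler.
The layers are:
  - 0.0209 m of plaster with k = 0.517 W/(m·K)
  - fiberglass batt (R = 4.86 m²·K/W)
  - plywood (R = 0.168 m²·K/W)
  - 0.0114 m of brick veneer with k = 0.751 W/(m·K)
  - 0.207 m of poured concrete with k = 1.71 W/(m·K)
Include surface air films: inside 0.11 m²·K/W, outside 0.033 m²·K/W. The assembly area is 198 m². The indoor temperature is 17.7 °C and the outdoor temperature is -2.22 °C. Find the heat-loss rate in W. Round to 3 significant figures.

738 W

0.0209/0.517 = 0.04043
0.0114/0.751 = 0.01518
0.207/1.71 = 0.1211
R_total = 0.11 + 0.04043 + 4.86 + 0.168 + 0.01518 + 0.1211 + 0.033 = 5.348 m²·K/W
Q = A·ΔT/R = 198 × (17.7 − (-2.22)) / 5.348 = 737.5 W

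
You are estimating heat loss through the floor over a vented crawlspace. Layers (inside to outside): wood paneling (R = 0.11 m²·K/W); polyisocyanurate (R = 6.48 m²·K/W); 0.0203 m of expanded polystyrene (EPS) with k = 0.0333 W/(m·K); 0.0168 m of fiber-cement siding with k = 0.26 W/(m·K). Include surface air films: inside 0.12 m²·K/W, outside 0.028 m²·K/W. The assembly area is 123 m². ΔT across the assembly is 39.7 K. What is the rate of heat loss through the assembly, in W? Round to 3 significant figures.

0.0203/0.0333 = 0.6096
0.0168/0.26 = 0.06462
R_total = 0.12 + 0.11 + 6.48 + 0.6096 + 0.06462 + 0.028 = 7.412 m²·K/W
Q = A·ΔT/R = 123 × 39.7 / 7.412 = 658.8 W

659 W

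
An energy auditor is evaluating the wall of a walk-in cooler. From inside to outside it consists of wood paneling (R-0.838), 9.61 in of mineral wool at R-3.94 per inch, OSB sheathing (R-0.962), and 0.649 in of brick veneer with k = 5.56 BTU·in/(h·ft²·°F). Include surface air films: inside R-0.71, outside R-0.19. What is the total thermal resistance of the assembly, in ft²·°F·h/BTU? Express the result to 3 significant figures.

9.61 × 3.94 = 37.86
0.649/5.56 = 0.1167
R_total = 0.71 + 0.838 + 37.86 + 0.962 + 0.1167 + 0.19 = 40.68 ft²·°F·h/BTU

40.7 ft²·°F·h/BTU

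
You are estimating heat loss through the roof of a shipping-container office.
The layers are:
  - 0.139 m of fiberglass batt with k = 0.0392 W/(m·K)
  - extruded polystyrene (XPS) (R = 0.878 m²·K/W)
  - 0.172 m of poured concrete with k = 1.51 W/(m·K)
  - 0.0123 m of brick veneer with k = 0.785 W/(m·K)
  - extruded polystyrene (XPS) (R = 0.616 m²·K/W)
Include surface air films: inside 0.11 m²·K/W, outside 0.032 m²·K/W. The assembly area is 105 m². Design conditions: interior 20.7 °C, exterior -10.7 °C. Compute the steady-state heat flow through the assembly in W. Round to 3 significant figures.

621 W

0.139/0.0392 = 3.546
0.172/1.51 = 0.1139
0.0123/0.785 = 0.01567
R_total = 0.11 + 3.546 + 0.878 + 0.1139 + 0.01567 + 0.616 + 0.032 = 5.311 m²·K/W
Q = A·ΔT/R = 105 × (20.7 − (-10.7)) / 5.311 = 620.7 W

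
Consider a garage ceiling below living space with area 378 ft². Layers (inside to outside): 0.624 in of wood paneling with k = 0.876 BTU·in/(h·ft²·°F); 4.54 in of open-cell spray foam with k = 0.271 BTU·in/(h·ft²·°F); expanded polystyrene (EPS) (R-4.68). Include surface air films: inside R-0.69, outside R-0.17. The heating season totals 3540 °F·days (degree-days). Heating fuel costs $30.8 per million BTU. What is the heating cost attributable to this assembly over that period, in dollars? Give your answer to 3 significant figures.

0.624/0.876 = 0.7123
4.54/0.271 = 16.75
R_total = 0.69 + 0.7123 + 16.75 + 4.68 + 0.17 = 23.01 ft²·°F·h/BTU
E = A × HDD × 24 / R = 378 × 3540 × 24 / 23.01 = 1396000 BTU
Cost = 1396000/10⁶ × 30.8 = $43

43.0 dollars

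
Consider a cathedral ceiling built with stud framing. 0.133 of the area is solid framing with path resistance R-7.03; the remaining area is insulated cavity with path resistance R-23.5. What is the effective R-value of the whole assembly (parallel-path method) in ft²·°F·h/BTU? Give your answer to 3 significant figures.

17.9 ft²·°F·h/BTU

U_eff = 0.867/23.5 + 0.133/7.03 = 0.03689 + 0.01892 = 0.05581
R_eff = 1/U_eff = 17.92 ft²·°F·h/BTU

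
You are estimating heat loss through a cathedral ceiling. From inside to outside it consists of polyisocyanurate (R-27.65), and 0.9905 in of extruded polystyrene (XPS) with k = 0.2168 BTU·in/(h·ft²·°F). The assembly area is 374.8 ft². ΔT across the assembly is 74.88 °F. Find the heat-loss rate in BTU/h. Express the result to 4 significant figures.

871.1 BTU/h

0.9905/0.2168 = 4.5687
R_total = 27.65 + 4.5687 = 32.219 ft²·°F·h/BTU
Q = A·ΔT/R = 374.8 × 74.88 / 32.219 = 871.08 BTU/h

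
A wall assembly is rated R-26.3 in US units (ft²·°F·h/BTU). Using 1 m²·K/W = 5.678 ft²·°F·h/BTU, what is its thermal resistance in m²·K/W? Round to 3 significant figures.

4.63 m²·K/W

R_SI = 26.3/5.678 = 4.632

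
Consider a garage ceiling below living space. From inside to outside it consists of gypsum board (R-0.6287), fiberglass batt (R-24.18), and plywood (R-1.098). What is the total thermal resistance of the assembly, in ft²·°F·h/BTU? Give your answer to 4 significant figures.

R_total = 0.6287 + 24.18 + 1.098 = 25.907 ft²·°F·h/BTU

25.91 ft²·°F·h/BTU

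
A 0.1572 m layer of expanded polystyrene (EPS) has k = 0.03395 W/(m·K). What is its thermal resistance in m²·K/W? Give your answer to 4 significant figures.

R = L/k = 0.1572/0.03395 = 4.6303 m²·K/W

4.630 m²·K/W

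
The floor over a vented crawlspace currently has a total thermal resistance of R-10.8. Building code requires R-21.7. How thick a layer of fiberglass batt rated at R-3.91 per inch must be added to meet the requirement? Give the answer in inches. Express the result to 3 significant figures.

ΔR = 21.7 − 10.8 = 10.9 ft²·°F·h/BTU
L = ΔR / (R/in) = 10.9/3.91 = 2.788 in

2.79 in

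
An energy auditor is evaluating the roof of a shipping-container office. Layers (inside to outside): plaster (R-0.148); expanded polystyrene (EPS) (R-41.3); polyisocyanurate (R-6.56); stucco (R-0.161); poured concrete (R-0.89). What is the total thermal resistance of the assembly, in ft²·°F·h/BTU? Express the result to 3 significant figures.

49.1 ft²·°F·h/BTU

R_total = 0.148 + 41.3 + 6.56 + 0.161 + 0.89 = 49.06 ft²·°F·h/BTU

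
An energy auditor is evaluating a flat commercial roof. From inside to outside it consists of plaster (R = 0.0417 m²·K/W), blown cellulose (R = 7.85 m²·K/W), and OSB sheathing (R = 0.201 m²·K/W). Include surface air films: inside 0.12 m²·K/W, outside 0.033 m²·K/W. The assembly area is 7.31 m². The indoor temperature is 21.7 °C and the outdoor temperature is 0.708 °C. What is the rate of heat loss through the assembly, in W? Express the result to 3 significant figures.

R_total = 0.12 + 0.0417 + 7.85 + 0.201 + 0.033 = 8.246 m²·K/W
Q = A·ΔT/R = 7.31 × (21.7 − 0.708) / 8.246 = 18.61 W

18.6 W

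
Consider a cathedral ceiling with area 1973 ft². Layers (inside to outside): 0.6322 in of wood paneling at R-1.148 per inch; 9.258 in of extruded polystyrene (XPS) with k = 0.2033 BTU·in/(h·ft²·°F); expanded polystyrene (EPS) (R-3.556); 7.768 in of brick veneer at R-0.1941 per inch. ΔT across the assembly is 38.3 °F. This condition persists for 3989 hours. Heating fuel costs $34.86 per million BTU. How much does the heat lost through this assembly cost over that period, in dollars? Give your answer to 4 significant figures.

0.6322 × 1.148 = 0.72577
9.258/0.2033 = 45.539
7.768 × 0.1941 = 1.5078
R_total = 0.72577 + 45.539 + 3.556 + 1.5078 = 51.328 ft²·°F·h/BTU
Q = 1973 × 38.3 / 51.328 = 1472.2 BTU/h
E = 1472.2 × 3989 = 5872700 BTU
Cost = 5872700/10⁶ × 34.86 = $204.72

204.7 dollars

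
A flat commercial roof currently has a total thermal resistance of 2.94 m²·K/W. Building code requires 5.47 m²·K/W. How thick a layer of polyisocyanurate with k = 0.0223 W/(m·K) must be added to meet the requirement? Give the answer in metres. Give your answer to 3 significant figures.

ΔR = 5.47 − 2.94 = 2.53 m²·K/W
L = ΔR × k = 2.53 × 0.0223 = 0.05642 m

0.0564 m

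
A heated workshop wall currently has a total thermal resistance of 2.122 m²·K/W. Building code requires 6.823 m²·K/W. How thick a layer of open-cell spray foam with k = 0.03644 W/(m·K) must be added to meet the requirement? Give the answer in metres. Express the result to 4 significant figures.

0.1713 m

ΔR = 6.823 − 2.122 = 4.701 m²·K/W
L = ΔR × k = 4.701 × 0.03644 = 0.1713 m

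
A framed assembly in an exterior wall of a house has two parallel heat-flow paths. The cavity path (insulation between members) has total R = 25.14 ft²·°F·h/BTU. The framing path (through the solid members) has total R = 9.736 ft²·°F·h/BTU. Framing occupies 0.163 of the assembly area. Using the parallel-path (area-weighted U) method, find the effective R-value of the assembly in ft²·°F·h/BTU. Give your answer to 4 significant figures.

U_eff = 0.837/25.14 + 0.163/9.736 = 0.033294 + 0.016742 = 0.050036
R_eff = 1/U_eff = 19.986 ft²·°F·h/BTU

19.99 ft²·°F·h/BTU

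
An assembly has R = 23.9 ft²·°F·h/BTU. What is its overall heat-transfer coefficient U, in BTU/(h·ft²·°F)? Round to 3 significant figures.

0.0418 BTU/(h·ft²·°F)

U = 1/R = 1/23.9 = 0.04184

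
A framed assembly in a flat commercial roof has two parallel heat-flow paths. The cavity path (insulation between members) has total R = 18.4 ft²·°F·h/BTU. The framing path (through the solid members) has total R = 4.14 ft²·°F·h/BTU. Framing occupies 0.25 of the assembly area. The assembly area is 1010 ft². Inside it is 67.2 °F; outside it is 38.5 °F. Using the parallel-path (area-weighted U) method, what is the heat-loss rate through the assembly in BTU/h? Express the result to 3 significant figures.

U_eff = 0.75/18.4 + 0.25/4.14 = 0.04076 + 0.06039 = 0.1011
R_eff = 1/U_eff = 9.887 ft²·°F·h/BTU
Q = 1010 × (67.2 − 38.5) / 9.887 = 2932 BTU/h

2930 BTU/h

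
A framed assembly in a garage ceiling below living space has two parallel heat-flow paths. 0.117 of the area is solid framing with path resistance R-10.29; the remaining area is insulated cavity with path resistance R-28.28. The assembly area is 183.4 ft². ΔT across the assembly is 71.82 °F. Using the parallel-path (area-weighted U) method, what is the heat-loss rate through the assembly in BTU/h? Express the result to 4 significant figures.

561.0 BTU/h

U_eff = 0.883/28.28 + 0.117/10.29 = 0.031223 + 0.01137 = 0.042594
R_eff = 1/U_eff = 23.478 ft²·°F·h/BTU
Q = 183.4 × 71.82 / 23.478 = 561.04 BTU/h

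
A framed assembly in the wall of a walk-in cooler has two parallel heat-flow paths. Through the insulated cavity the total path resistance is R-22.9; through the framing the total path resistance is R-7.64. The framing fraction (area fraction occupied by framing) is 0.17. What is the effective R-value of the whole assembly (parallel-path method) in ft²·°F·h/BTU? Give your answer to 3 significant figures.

17.1 ft²·°F·h/BTU

U_eff = 0.83/22.9 + 0.17/7.64 = 0.03624 + 0.02225 = 0.0585
R_eff = 1/U_eff = 17.1 ft²·°F·h/BTU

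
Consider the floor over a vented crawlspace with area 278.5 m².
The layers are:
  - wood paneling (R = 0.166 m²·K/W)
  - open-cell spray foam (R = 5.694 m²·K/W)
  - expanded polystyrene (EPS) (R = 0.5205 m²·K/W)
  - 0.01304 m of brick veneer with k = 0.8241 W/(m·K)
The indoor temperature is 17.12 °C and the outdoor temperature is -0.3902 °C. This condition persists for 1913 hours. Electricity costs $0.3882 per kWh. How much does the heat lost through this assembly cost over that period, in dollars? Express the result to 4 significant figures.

566.2 dollars

0.01304/0.8241 = 0.015823
R_total = 0.166 + 5.694 + 0.5205 + 0.015823 = 6.3963 m²·K/W
Q = 278.5 × (17.12 − (-0.3902)) / 6.3963 = 762.41 W
E = 762.41 W × 1913 h / 1000 = 1458.5 kWh
Cost = 1458.5 × 0.3882 = $566.18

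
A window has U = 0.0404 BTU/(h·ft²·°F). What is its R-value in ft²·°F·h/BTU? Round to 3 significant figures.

24.8 ft²·°F·h/BTU

R = 1/U = 1/0.0404 = 24.75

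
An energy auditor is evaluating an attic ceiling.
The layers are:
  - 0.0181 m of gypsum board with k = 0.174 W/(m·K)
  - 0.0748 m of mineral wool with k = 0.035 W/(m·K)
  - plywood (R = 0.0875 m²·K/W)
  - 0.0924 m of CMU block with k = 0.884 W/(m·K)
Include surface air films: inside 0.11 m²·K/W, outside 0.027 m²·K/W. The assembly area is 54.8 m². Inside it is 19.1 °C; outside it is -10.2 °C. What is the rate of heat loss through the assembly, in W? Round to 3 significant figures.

0.0181/0.174 = 0.104
0.0748/0.035 = 2.137
0.0924/0.884 = 0.1045
R_total = 0.11 + 0.104 + 2.137 + 0.0875 + 0.1045 + 0.027 = 2.57 m²·K/W
Q = A·ΔT/R = 54.8 × (19.1 − (-10.2)) / 2.57 = 624.7 W

625 W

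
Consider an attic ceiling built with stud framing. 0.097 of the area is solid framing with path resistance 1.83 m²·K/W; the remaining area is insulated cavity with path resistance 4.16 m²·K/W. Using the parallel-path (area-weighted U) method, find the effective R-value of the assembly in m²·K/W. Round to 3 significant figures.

U_eff = 0.903/4.16 + 0.097/1.83 = 0.2171 + 0.05301 = 0.2701
R_eff = 1/U_eff = 3.703 m²·K/W

3.70 m²·K/W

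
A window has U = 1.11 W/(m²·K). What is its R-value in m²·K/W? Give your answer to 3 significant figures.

0.901 m²·K/W

R = 1/U = 1/1.11 = 0.9009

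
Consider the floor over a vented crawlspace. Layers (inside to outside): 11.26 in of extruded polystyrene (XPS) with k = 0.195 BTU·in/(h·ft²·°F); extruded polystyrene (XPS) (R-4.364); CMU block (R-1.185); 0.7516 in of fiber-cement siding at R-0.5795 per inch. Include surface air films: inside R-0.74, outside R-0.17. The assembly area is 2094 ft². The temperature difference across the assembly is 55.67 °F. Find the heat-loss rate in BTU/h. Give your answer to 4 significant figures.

11.26/0.195 = 57.744
0.7516 × 0.5795 = 0.43555
R_total = 0.74 + 57.744 + 4.364 + 1.185 + 0.43555 + 0.17 = 64.638 ft²·°F·h/BTU
Q = A·ΔT/R = 2094 × 55.67 / 64.638 = 1803.5 BTU/h

1803 BTU/h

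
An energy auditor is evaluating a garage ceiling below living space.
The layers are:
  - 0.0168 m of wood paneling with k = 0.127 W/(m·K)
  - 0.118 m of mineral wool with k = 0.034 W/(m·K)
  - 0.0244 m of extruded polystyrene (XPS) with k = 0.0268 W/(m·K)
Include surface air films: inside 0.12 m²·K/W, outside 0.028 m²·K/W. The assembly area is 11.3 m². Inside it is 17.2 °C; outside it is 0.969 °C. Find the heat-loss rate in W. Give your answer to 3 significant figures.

0.0168/0.127 = 0.1323
0.118/0.034 = 3.471
0.0244/0.0268 = 0.9104
R_total = 0.12 + 0.1323 + 3.471 + 0.9104 + 0.028 = 4.661 m²·K/W
Q = A·ΔT/R = 11.3 × (17.2 − 0.969) / 4.661 = 39.35 W

39.3 W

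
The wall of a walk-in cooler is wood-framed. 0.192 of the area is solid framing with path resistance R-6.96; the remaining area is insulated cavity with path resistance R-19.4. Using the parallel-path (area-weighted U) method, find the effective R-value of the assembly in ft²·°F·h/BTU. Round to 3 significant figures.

U_eff = 0.808/19.4 + 0.192/6.96 = 0.04165 + 0.02759 = 0.06924
R_eff = 1/U_eff = 14.44 ft²·°F·h/BTU

14.4 ft²·°F·h/BTU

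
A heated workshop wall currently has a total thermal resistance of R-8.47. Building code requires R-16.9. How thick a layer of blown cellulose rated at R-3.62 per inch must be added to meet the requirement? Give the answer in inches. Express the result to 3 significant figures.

2.33 in

ΔR = 16.9 − 8.47 = 8.43 ft²·°F·h/BTU
L = ΔR / (R/in) = 8.43/3.62 = 2.329 in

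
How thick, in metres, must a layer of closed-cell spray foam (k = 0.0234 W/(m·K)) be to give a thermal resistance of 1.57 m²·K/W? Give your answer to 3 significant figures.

L = R·k = 1.57 × 0.0234 = 0.03674 m

0.0367 m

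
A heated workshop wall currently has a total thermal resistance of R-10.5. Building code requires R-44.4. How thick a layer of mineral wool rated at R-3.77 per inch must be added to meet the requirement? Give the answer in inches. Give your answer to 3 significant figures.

8.99 in

ΔR = 44.4 − 10.5 = 33.9 ft²·°F·h/BTU
L = ΔR / (R/in) = 33.9/3.77 = 8.992 in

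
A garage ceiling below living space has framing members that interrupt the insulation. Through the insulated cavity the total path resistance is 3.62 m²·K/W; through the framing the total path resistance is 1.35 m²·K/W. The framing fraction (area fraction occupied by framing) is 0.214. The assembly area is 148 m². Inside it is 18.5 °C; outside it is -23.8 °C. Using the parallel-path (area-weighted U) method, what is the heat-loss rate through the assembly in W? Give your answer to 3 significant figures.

U_eff = 0.786/3.62 + 0.214/1.35 = 0.2171 + 0.1585 = 0.3756
R_eff = 1/U_eff = 2.662 m²·K/W
Q = 148 × (18.5 − (-23.8)) / 2.662 = 2352 W

2350 W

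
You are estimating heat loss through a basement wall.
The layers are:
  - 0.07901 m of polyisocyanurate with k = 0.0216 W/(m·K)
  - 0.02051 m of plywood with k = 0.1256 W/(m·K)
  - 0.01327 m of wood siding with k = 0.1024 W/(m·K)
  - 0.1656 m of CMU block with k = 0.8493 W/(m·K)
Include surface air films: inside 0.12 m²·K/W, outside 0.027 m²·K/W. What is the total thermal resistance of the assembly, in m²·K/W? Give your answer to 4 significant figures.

0.07901/0.0216 = 3.6579
0.02051/0.1256 = 0.1633
0.01327/0.1024 = 0.12959
0.1656/0.8493 = 0.19498
R_total = 0.12 + 3.6579 + 0.1633 + 0.12959 + 0.19498 + 0.027 = 4.2927 m²·K/W

4.293 m²·K/W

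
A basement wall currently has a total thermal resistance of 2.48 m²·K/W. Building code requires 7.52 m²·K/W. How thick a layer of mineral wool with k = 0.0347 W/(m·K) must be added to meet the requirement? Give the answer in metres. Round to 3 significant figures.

0.175 m

ΔR = 7.52 − 2.48 = 5.04 m²·K/W
L = ΔR × k = 5.04 × 0.0347 = 0.1749 m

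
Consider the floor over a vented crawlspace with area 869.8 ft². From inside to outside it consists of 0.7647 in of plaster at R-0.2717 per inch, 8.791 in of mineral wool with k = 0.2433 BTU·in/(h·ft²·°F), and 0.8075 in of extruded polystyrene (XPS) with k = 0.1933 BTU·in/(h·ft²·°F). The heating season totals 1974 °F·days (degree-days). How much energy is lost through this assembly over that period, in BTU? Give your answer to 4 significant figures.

1017000 BTU

0.7647 × 0.2717 = 0.20777
8.791/0.2433 = 36.132
0.8075/0.1933 = 4.1774
R_total = 0.20777 + 36.132 + 4.1774 = 40.518 ft²·°F·h/BTU
E = A × HDD × 24 / R = 869.8 × 1974 × 24 / 40.518 = 1017000 BTU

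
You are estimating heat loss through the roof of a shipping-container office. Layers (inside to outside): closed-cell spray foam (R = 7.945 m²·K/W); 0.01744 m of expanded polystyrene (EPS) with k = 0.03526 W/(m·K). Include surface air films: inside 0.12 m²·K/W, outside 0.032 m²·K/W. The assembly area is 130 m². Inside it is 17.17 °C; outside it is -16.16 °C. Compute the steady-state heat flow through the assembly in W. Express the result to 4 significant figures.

504.3 W

0.01744/0.03526 = 0.49461
R_total = 0.12 + 7.945 + 0.49461 + 0.032 = 8.5916 m²·K/W
Q = A·ΔT/R = 130 × (17.17 − (-16.16)) / 8.5916 = 504.32 W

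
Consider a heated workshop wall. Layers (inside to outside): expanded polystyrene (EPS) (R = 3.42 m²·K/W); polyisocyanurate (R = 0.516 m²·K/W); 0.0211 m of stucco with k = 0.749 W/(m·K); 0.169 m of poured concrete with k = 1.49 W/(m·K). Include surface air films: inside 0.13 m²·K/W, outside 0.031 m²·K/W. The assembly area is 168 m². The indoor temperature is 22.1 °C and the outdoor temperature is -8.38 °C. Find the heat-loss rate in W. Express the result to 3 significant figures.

1210 W

0.0211/0.749 = 0.02817
0.169/1.49 = 0.1134
R_total = 0.13 + 3.42 + 0.516 + 0.02817 + 0.1134 + 0.031 = 4.239 m²·K/W
Q = A·ΔT/R = 168 × (22.1 − (-8.38)) / 4.239 = 1208 W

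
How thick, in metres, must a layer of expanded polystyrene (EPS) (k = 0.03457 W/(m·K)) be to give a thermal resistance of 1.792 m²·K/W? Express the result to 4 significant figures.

L = R·k = 1.792 × 0.03457 = 0.061949 m

0.06195 m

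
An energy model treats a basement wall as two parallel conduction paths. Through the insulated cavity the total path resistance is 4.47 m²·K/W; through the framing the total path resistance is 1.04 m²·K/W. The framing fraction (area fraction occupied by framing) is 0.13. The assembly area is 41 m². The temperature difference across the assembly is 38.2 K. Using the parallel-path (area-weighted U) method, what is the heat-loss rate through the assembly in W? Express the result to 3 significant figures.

U_eff = 0.87/4.47 + 0.13/1.04 = 0.1946 + 0.125 = 0.3196
R_eff = 1/U_eff = 3.129 m²·K/W
Q = 41 × 38.2 / 3.129 = 500.6 W

501 W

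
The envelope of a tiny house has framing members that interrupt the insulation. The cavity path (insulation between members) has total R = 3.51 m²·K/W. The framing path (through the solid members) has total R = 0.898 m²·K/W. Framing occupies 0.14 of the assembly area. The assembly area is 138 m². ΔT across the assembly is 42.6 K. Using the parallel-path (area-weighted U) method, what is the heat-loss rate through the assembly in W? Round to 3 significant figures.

U_eff = 0.86/3.51 + 0.14/0.898 = 0.245 + 0.1559 = 0.4009
R_eff = 1/U_eff = 2.494 m²·K/W
Q = 138 × 42.6 / 2.494 = 2357 W

2360 W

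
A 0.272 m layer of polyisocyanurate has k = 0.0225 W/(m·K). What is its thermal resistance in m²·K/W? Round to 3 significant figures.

R = L/k = 0.272/0.0225 = 12.09 m²·K/W

12.1 m²·K/W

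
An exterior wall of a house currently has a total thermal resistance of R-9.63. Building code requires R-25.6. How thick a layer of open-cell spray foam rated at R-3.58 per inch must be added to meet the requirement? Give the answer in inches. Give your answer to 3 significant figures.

4.46 in

ΔR = 25.6 − 9.63 = 15.97 ft²·°F·h/BTU
L = ΔR / (R/in) = 15.97/3.58 = 4.461 in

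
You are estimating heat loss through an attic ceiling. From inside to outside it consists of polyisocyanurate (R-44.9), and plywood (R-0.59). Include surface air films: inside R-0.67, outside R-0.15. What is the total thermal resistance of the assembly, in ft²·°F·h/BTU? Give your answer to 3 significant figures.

46.3 ft²·°F·h/BTU

R_total = 0.67 + 44.9 + 0.59 + 0.15 = 46.31 ft²·°F·h/BTU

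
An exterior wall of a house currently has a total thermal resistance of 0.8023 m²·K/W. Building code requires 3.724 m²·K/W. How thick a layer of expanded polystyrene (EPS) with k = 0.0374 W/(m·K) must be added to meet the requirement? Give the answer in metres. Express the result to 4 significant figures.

ΔR = 3.724 − 0.8023 = 2.9217 m²·K/W
L = ΔR × k = 2.9217 × 0.0374 = 0.10927 m

0.1093 m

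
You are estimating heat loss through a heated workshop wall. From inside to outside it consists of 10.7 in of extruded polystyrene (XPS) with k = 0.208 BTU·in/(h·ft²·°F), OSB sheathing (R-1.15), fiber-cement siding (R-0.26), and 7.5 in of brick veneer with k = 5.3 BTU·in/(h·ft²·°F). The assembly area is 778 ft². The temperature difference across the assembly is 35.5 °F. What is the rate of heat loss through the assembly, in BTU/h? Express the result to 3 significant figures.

10.7/0.208 = 51.44
7.5/5.3 = 1.415
R_total = 51.44 + 1.15 + 0.26 + 1.415 = 54.27 ft²·°F·h/BTU
Q = A·ΔT/R = 778 × 35.5 / 54.27 = 508.9 BTU/h

509 BTU/h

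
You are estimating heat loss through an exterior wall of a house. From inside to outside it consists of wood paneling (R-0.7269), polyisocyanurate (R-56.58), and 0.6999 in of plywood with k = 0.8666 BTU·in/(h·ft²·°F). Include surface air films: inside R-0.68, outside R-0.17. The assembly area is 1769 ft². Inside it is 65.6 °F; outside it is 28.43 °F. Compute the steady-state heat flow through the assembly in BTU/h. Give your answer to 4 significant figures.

1115 BTU/h

0.6999/0.8666 = 0.80764
R_total = 0.68 + 0.7269 + 56.58 + 0.80764 + 0.17 = 58.965 ft²·°F·h/BTU
Q = A·ΔT/R = 1769 × (65.6 − 28.43) / 58.965 = 1115.1 BTU/h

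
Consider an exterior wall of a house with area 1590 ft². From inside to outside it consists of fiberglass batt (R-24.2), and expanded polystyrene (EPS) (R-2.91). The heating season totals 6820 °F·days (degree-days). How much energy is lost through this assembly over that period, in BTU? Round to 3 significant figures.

9600000 BTU

R_total = 24.2 + 2.91 = 27.11 ft²·°F·h/BTU
E = A × HDD × 24 / R = 1590 × 6820 × 24 / 27.11 = 9600000 BTU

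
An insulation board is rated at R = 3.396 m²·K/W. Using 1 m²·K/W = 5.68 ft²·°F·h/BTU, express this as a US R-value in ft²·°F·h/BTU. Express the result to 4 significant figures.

R_US = 3.396 × 5.68 = 19.289

19.29 ft²·°F·h/BTU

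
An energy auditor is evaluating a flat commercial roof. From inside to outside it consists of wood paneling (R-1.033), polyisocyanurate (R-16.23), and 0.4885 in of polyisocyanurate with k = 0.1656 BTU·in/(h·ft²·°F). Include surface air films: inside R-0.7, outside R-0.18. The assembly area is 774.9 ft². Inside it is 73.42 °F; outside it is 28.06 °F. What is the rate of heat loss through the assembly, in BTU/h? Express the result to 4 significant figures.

0.4885/0.1656 = 2.9499
R_total = 0.7 + 1.033 + 16.23 + 2.9499 + 0.18 = 21.093 ft²·°F·h/BTU
Q = A·ΔT/R = 774.9 × (73.42 − 28.06) / 21.093 = 1666.4 BTU/h

1666 BTU/h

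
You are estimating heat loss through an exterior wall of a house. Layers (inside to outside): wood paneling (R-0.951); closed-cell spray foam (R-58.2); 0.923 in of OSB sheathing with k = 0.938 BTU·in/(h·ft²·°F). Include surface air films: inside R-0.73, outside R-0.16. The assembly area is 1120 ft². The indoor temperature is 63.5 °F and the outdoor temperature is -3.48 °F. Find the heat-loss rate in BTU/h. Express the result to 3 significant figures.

1230 BTU/h

0.923/0.938 = 0.984
R_total = 0.73 + 0.951 + 58.2 + 0.984 + 0.16 = 61.03 ft²·°F·h/BTU
Q = A·ΔT/R = 1120 × (63.5 − (-3.48)) / 61.03 = 1229 BTU/h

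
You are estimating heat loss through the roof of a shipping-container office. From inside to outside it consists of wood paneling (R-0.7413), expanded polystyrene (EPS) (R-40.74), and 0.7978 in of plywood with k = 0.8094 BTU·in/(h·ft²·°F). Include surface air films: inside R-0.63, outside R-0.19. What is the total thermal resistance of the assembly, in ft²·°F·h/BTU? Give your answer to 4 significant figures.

0.7978/0.8094 = 0.98567
R_total = 0.63 + 0.7413 + 40.74 + 0.98567 + 0.19 = 43.287 ft²·°F·h/BTU

43.29 ft²·°F·h/BTU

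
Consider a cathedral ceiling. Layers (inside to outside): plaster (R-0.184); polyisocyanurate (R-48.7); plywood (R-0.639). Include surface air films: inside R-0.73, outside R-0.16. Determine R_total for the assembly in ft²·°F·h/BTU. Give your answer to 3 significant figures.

50.4 ft²·°F·h/BTU

R_total = 0.73 + 0.184 + 48.7 + 0.639 + 0.16 = 50.41 ft²·°F·h/BTU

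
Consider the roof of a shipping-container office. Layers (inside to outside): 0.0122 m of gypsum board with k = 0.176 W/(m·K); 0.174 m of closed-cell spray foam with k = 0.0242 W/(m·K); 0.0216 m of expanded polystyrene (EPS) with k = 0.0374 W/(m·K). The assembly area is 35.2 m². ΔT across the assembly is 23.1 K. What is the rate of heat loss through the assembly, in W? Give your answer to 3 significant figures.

104 W

0.0122/0.176 = 0.06932
0.174/0.0242 = 7.19
0.0216/0.0374 = 0.5775
R_total = 0.06932 + 7.19 + 0.5775 = 7.837 m²·K/W
Q = A·ΔT/R = 35.2 × 23.1 / 7.837 = 103.8 W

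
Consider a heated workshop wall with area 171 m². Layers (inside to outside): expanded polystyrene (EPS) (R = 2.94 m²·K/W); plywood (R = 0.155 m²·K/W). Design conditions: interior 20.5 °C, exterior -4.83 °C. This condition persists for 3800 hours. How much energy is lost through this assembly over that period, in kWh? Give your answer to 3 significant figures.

5320 kWh

R_total = 2.94 + 0.155 = 3.095 m²·K/W
Q = 171 × (20.5 − (-4.83)) / 3.095 = 1399 W
E = 1399 W × 3800 h / 1000 = 5318 kWh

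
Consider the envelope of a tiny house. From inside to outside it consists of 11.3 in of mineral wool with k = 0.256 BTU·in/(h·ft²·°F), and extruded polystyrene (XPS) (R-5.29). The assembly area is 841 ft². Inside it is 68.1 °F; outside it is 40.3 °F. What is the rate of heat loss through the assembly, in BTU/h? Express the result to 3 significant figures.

473 BTU/h

11.3/0.256 = 44.14
R_total = 44.14 + 5.29 = 49.43 ft²·°F·h/BTU
Q = A·ΔT/R = 841 × (68.1 − 40.3) / 49.43 = 473 BTU/h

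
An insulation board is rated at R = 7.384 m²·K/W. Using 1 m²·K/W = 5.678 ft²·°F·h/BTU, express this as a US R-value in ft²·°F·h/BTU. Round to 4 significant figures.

R_US = 7.384 × 5.678 = 41.926

41.93 ft²·°F·h/BTU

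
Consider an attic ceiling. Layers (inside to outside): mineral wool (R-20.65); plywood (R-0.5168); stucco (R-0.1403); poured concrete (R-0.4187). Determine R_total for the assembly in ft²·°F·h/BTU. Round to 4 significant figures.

21.73 ft²·°F·h/BTU

R_total = 20.65 + 0.5168 + 0.1403 + 0.4187 = 21.726 ft²·°F·h/BTU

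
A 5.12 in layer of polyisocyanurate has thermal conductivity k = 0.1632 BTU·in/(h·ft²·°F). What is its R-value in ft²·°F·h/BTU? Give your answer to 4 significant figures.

R = L/k = 5.12/0.1632 = 31.373 ft²·°F·h/BTU

31.37 ft²·°F·h/BTU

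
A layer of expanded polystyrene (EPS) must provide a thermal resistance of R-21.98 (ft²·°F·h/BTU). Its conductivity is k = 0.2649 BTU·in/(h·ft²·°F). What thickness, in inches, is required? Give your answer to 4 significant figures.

5.823 in

L = R × k = 21.98 × 0.2649 = 5.8225 in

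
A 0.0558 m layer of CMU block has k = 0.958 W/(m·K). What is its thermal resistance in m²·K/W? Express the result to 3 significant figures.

R = L/k = 0.0558/0.958 = 0.05825 m²·K/W

0.0582 m²·K/W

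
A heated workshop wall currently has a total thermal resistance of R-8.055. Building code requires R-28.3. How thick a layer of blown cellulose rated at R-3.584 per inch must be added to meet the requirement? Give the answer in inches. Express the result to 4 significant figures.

ΔR = 28.3 − 8.055 = 20.245 ft²·°F·h/BTU
L = ΔR / (R/in) = 20.245/3.584 = 5.6487 in

5.649 in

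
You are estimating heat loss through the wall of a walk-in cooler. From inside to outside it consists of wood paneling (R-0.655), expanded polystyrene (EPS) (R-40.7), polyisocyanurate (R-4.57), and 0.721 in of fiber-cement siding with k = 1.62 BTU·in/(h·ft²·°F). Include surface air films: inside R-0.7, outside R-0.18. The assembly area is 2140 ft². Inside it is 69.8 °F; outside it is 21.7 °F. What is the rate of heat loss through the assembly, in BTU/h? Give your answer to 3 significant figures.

0.721/1.62 = 0.4451
R_total = 0.7 + 0.655 + 40.7 + 4.57 + 0.4451 + 0.18 = 47.25 ft²·°F·h/BTU
Q = A·ΔT/R = 2140 × (69.8 − 21.7) / 47.25 = 2178 BTU/h

2180 BTU/h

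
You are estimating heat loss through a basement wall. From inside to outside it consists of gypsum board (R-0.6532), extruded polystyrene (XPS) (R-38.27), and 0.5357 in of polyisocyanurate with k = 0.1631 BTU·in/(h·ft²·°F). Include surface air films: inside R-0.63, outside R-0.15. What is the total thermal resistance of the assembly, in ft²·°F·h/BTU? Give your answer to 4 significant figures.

42.99 ft²·°F·h/BTU

0.5357/0.1631 = 3.2845
R_total = 0.63 + 0.6532 + 38.27 + 3.2845 + 0.15 = 42.988 ft²·°F·h/BTU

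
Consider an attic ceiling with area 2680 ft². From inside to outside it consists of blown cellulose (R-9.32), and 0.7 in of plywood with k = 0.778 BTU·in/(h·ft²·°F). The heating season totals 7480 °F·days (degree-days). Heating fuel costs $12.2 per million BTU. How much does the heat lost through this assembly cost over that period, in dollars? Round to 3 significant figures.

0.7/0.778 = 0.8997
R_total = 9.32 + 0.8997 = 10.22 ft²·°F·h/BTU
E = A × HDD × 24 / R = 2680 × 7480 × 24 / 10.22 = 47080000 BTU
Cost = 47080000/10⁶ × 12.2 = $574.3

574 dollars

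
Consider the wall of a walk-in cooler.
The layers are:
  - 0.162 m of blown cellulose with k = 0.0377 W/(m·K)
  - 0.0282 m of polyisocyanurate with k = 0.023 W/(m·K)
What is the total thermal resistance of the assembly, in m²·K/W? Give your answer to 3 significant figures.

5.52 m²·K/W

0.162/0.0377 = 4.297
0.0282/0.023 = 1.226
R_total = 4.297 + 1.226 = 5.523 m²·K/W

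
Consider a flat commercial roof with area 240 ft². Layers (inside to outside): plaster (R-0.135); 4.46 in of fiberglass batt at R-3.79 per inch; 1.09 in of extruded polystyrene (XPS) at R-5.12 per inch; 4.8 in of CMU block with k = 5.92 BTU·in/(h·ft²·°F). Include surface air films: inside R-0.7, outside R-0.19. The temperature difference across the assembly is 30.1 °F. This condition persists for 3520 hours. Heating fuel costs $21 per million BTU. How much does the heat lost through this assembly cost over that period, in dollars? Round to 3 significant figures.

22.0 dollars

4.46 × 3.79 = 16.9
1.09 × 5.12 = 5.581
4.8/5.92 = 0.8108
R_total = 0.7 + 0.135 + 16.9 + 5.581 + 0.8108 + 0.19 = 24.32 ft²·°F·h/BTU
Q = 240 × 30.1 / 24.32 = 297 BTU/h
E = 297 × 3520 = 1046000 BTU
Cost = 1046000/10⁶ × 21 = $21.96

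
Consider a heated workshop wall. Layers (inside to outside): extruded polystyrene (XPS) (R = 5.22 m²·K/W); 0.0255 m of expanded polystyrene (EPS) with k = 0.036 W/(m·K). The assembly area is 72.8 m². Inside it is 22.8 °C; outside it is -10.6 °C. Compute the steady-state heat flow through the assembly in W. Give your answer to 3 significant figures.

0.0255/0.036 = 0.7083
R_total = 5.22 + 0.7083 = 5.928 m²·K/W
Q = A·ΔT/R = 72.8 × (22.8 − (-10.6)) / 5.928 = 410.2 W

410 W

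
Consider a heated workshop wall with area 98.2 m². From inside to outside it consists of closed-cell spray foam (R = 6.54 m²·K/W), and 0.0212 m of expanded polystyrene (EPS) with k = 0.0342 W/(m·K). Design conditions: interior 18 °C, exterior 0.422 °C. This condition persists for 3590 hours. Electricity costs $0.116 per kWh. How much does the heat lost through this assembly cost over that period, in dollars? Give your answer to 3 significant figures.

0.0212/0.0342 = 0.6199
R_total = 6.54 + 0.6199 = 7.16 m²·K/W
Q = 98.2 × (18 − 0.422) / 7.16 = 241.1 W
E = 241.1 W × 3590 h / 1000 = 865.5 kWh
Cost = 865.5 × 0.116 = $100.4

100 dollars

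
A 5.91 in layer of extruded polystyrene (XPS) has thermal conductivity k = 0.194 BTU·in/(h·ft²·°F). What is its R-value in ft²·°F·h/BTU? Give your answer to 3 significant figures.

30.5 ft²·°F·h/BTU

R = L/k = 5.91/0.194 = 30.46 ft²·°F·h/BTU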